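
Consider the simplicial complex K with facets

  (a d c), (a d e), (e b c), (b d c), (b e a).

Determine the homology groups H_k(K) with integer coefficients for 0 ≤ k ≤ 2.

K has 5 vertices, 10 edges, 5 triangles.
rank ∂_0 = 0, rank ∂_1 = 4 ⇒ b_0 = 5 − 0 − 4 = 1; all invariant factors of ∂_1 are 1 so no torsion. So H_0 = Z.
rank ∂_1 = 4, rank ∂_2 = 5 ⇒ b_1 = 10 − 4 − 5 = 1; all invariant factors of ∂_2 are 1 so no torsion. So H_1 = Z.
rank ∂_2 = 5, rank ∂_3 = 0 ⇒ b_2 = 5 − 5 − 0 = 0. So H_2 = 0.

H_0 = Z,  H_1 = Z,  H_2 = 0.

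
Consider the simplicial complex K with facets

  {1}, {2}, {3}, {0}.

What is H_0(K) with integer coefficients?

H_0 ≅ Z^4.

We work with the vertex ordering 0 < 1 < 2 < 3. The simplices of K, each written with vertices in increasing order, are:

  0-simplices (4): [0], [1], [2], [3]

giving chain groups C_0 ≅ Z^4.

Computing H_k = (kernel of ∂_k) / (image of ∂_{k+1}):

  H_0: rank C_0 − rank ∂_1 = 4 − 0 = 4, and there is no ∂_1, so H_0 ≅ Z^4.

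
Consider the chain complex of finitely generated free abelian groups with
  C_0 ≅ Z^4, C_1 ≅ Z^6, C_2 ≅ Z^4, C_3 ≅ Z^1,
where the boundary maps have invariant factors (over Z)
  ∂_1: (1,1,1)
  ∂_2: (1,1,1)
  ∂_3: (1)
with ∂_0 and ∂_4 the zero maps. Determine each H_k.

H_0 = Z,  H_1 = 0,  H_2 = 0,  H_3 = 0.

H_0: b_0 = 4 − 0 − 3 = 1; torsion from ∂_1 factors > 1: none. So H_0 = Z.
H_1: b_1 = 6 − 3 − 3 = 0; torsion from ∂_2 factors > 1: none. So H_1 = 0.
H_2: b_2 = 4 − 3 − 1 = 0; torsion from ∂_3 factors > 1: none. So H_2 = 0.
H_3: b_3 = 1 − 1 − 0 = 0; torsion from ∂_4 factors > 1: none. So H_3 = 0.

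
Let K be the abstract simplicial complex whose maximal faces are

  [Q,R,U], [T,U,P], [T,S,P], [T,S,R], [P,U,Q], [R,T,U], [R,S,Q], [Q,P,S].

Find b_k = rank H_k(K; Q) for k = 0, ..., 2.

b_0 = 1, b_1 = 0, b_2 = 1.

We work with the vertex ordering P < Q < R < S < T < U. The simplices of K, each written with vertices in increasing order, are:

  0-simplices (6): P, Q, R, S, T, U
  1-simplices (12): PQ, PS, PT, PU, QR, QS, QU, RS, RT, RU, ST, TU
  2-simplices (8): PQS, PQU, PST, PTU, QRS, QRU, RST, RTU

so the chain groups are C_0 ≅ Z^6, C_1 ≅ Z^12, C_2 ≅ Z^8.

Boundary ∂_1: C_1 → C_0 maps an edge to its endpoints' difference, ∂[p,q] = q − p. For instance
  ∂RT = T − R.
As a 6×12 matrix over Z this has rank 5, with invariant factors (1,1,1,1,1).

The boundary map ∂_2: C_2 → C_1 sends each 2-simplex [p,q,r] to [q,r] − [p,r] + [p,q]. For instance
  ∂RST = ST − RT + RS,
  ∂PTU = TU − PU + PT.
The 12×8 boundary matrix has rank 7 and Smith normal form diag(1,1,1,1,1,1,1).

Computing H_k = (kernel of ∂_k) / (image of ∂_{k+1}):

  H_0: rank C_0 − rank ∂_1 = 6 − 5 = 1, and the invariant factors of ∂_1 are all 1, so H_0 = Z.
  H_1: rank ker ∂_1 − rank ∂_2 = (12 − 5) − 7 = 0, and the invariant factors of ∂_2 are all 1, so H_1 = 0.
  H_2: rank ker ∂_2 − rank ∂_3 = (8 − 7) − 0 = 1, and there is no ∂_3, so H_2 = Z.

Hence the Betti numbers are b_0 = 1, b_1 = 0, b_2 = 1.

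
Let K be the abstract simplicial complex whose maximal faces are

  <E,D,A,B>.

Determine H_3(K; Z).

H_3 ≅ 0.

We work with the vertex ordering A < B < D < E. The simplices of K, each written with vertices in increasing order, are:

  0-simplices (4): A, B, D, E
  1-simplices (6): AB, AD, AE, BD, BE, DE
  2-simplices (4): ABD, ABE, ADE, BDE
  3-simplices (1): ABDE

giving chain groups C_0 ≅ Z^4, C_1 ≅ Z^6, C_2 ≅ Z^4, C_3 ≅ Z^1.

Boundary ∂_1: C_1 → C_0 sends each edge [p,q] (with p < q) to q − p. For instance
  ∂BE = E − B.
This gives a 4×6 integer matrix of rank 3; reducing to Smith normal form yields diagonal entries (1,1,1).

The boundary map ∂_2: C_2 → C_1 maps a triangle to the signed sum of its edges. For instance
  ∂ABD = BD − AD + AB,
  ∂ABE = BE − AE + AB.
As a 6×4 matrix over Z this has rank 3, with invariant factors (1,1,1).

∂_3: C_3 → C_2 sends each 3-simplex σ to the alternating sum Σ_i (−1)^i (σ with its i-th vertex removed). For instance
  ∂ABDE = BDE − ADE + ABE − ABD.
The 4×1 boundary matrix has rank 1 and Smith normal form diag(1).

Now H_k = ker ∂_k / im ∂_{k+1}, so:

  H_3: rank ker ∂_3 − rank ∂_4 = (1 − 1) − 0 = 0, and there is no ∂_4, so H_3 ≅ 0.

(K is a triangulation of the 3-simplex.)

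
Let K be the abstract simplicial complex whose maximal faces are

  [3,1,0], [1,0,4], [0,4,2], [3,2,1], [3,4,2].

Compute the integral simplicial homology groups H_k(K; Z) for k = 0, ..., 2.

H_0 ≅ Z,  H_1 ≅ Z,  H_2 = 0.

We work with the vertex ordering 0 < 1 < 2 < 3 < 4. The simplices of K, each written with vertices in increasing order, are:

  0-simplices (5): [0], [1], [2], [3], [4]
  1-simplices (10): [0,1], [0,2], [0,3], [0,4], [1,2], [1,3], [1,4], [2,3], [2,4], [3,4]
  2-simplices (5): [0,1,3], [0,1,4], [0,2,4], [1,2,3], [2,3,4]

Hence C_0 ≅ Z^5, C_1 ≅ Z^10, C_2 ≅ Z^5.

∂_1: C_1 → C_0 sends each edge [p,q] (with p < q) to q − p.
The resulting 5×10 matrix has rank 4, and its Smith normal form has invariant factors (1,1,1,1).

The boundary map ∂_2: C_2 → C_1 sends each 2-simplex [p,q,r] to [q,r] − [p,r] + [p,q]. For instance
  ∂[2,3,4] = [3,4] − [2,4] + [2,3],
  ∂[0,1,3] = [1,3] − [0,3] + [0,1].
This gives a 10×5 integer matrix of rank 5; reducing to Smith normal form yields diagonal entries (1,1,1,1,1).

Now H_k = ker ∂_k / im ∂_{k+1}, so:

  H_0: rank C_0 − rank ∂_1 = 5 − 4 = 1, and the invariant factors of ∂_1 are all 1, so H_0 = Z.
  H_1: rank ker ∂_1 − rank ∂_2 = (10 − 4) − 5 = 1, and the invariant factors of ∂_2 are all 1, so H_1 = Z.
  H_2: rank ker ∂_2 − rank ∂_3 = (5 − 5) − 0 = 0, and there is no ∂_3, so H_2 = 0.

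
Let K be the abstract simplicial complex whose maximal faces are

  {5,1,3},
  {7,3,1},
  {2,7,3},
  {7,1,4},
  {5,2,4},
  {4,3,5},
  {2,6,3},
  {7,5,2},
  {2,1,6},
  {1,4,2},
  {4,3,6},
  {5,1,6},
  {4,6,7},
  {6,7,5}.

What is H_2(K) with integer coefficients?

H_2 ≅ Z.

Fix the vertex order 1 < 2 < 3 < 4 < 5 < 6 < 7 and write every simplex with vertices in increasing order. Then dim K = 2 and the simplices of K are:

  0-simplices (7): [1], [2], [3], [4], [5], [6], [7]
  1-simplices (21): [1,2], [1,3], [1,4], [1,5], [1,6], [1,7], [2,3], [2,4], [2,5], [2,6], [2,7], [3,4], [3,5], [3,6], [3,7], [4,5], [4,6], [4,7], [5,6], [5,7], [6,7]
  2-simplices (14): [1,2,4], [1,2,6], [1,3,5], [1,3,7], [1,4,7], [1,5,6], [2,3,6], [2,3,7], [2,4,5], [2,5,7], [3,4,5], [3,4,6], [4,6,7], [5,6,7]

giving chain groups C_0 ≅ Z^7, C_1 ≅ Z^21, C_2 ≅ Z^14.

The boundary map ∂_1: C_1 → C_0 maps an edge to its endpoints' difference, ∂[p,q] = q − p.
This gives a 7×21 integer matrix of rank 6; reducing to Smith normal form yields diagonal entries (1,1,1,1,1,1).

The boundary map ∂_2: C_2 → C_1 sends each 2-simplex [p,q,r] to [q,r] − [p,r] + [p,q]. For instance
  ∂[2,3,6] = [3,6] − [2,6] + [2,3],
  ∂[5,6,7] = [6,7] − [5,7] + [5,6].
As a 21×14 matrix over Z this has rank 13, with invariant factors (1,1,1,1,1,1,1,1,1,1,1,1,1).

From H_k ≅ ker(∂_k) / im(∂_{k+1}) we obtain:

  H_2: rank ker ∂_2 − rank ∂_3 = (14 − 13) − 0 = 1, and there is no ∂_3, so H_2 = Z.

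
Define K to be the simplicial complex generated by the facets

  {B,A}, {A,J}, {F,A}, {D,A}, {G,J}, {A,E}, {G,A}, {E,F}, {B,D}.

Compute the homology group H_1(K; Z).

H_1 ≅ Z^3.

Order the vertices as A < B < D < E < F < G < J. Listing each simplex with vertices in this order, K has dimension 1 with simplices:

  0-simplices (7): A, B, D, E, F, G, J
  1-simplices (9): AB, AD, AE, AF, AG, AJ, BD, EF, GJ

so the chain groups are C_0 ≅ Z^7, C_1 ≅ Z^9.

The boundary map ∂_1: C_1 → C_0 maps an edge to its endpoints' difference, ∂[p,q] = q − p.
The 7×9 boundary matrix has rank 6 and Smith normal form diag(1,1,1,1,1,1).

Reading off H_k = ker ∂_k / im ∂_{k+1}:

  H_1: rank ker ∂_1 − rank ∂_2 = (9 − 6) − 0 = 3, and there is no ∂_2, so H_1 = Z^3.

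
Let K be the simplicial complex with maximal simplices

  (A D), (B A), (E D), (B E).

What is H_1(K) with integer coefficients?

Take the total order A < B < D < E on the vertex set. Then K (dimension 1) consists of the simplices:

  0-simplices (4): A, B, D, E
  1-simplices (4): AB, AD, BE, DE

Hence C_0 ≅ Z^4, C_1 ≅ Z^4.

Boundary ∂_1: C_1 → C_0 is given by ∂[p,q] = [q] − [p]. For instance
  ∂BE = E − B.
This gives a 4×4 integer matrix of rank 3; reducing to Smith normal form yields diagonal entries (1,1,1).

Now H_k = ker ∂_k / im ∂_{k+1}, so:

  H_1: rank ker ∂_1 − rank ∂_2 = (4 − 3) − 0 = 1, and there is no ∂_2, so H_1 ≅ Z.

(K is a triangulation of the circle S^1.)

H_1 = Z.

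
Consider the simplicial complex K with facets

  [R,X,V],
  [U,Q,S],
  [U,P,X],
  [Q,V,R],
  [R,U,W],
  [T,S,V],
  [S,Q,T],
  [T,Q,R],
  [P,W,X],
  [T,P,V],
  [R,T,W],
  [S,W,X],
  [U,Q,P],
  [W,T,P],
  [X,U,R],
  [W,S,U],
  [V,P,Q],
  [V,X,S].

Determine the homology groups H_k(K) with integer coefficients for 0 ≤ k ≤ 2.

H_0 ≅ Z,  H_1 ≅ Z ⊕ Z/2,  H_2 = 0.

Take the total order P < Q < R < S < T < U < V < W < X on the vertex set. Then K (dimension 2) consists of the simplices:

  0-simplices (9): P, Q, R, S, T, U, V, W, X
  1-simplices (27): PQ, PT, PU, PV, PW, PX, QR, QS, QT, QU, QV, RT, RU, RV, RW, RX, ST, SU, SV, SW, SX, TV, TW, UW, UX, VX, WX
  2-simplices (18): PQU, PQV, PTV, PTW, PUX, PWX, QRT, QRV, QST, QSU, RTW, RUW, RUX, RVX, STV, SUW, SVX, SWX

so the chain groups are C_0 ≅ Z^9, C_1 ≅ Z^27, C_2 ≅ Z^18.

The boundary map ∂_1: C_1 → C_0 sends each edge [p,q] (with p < q) to q − p. For instance
  ∂QV = V − Q.
As a 9×27 matrix over Z this has rank 8, with invariant factors (1,1,1,1,1,1,1,1).

The boundary map ∂_2: C_2 → C_1 acts by ∂[p,q,r] = [q,r] − [p,r] + [p,q]. For instance
  ∂SVX = VX − SX + SV,
  ∂PQV = QV − PV + PQ.
The 27×18 boundary matrix has rank 18 and Smith normal form diag(1,1,1,1,1,1,1,1,1,1,1,1,1,1,1,1,1,2).

Now H_k = ker ∂_k / im ∂_{k+1}, so:

  H_0: rank C_0 − rank ∂_1 = 9 − 8 = 1, and the invariant factors of ∂_1 are all 1, so H_0 ≅ Z.
  H_1: rank ker ∂_1 − rank ∂_2 = (27 − 8) − 18 = 1, and ∂_2 has invariant factor 2 > 1, so H_1 ≅ Z ⊕ Z/2.
  H_2: rank ker ∂_2 − rank ∂_3 = (18 − 18) − 0 = 0, and there is no ∂_3, so H_2 ≅ 0.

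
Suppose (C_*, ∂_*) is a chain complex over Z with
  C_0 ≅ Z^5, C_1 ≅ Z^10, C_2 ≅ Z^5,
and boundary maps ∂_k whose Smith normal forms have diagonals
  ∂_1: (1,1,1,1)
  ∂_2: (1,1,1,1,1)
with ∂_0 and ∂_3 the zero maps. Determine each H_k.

H_0: b_0 = 5 − 0 − 4 = 1; torsion from ∂_1 factors > 1: none. So H_0 ≅ Z.
H_1: b_1 = 10 − 4 − 5 = 1; torsion from ∂_2 factors > 1: none. So H_1 ≅ Z.
H_2: b_2 = 5 − 5 − 0 = 0; torsion from ∂_3 factors > 1: none. So H_2 ≅ 0.

H_0 ≅ Z,  H_1 ≅ Z,  H_2 = 0.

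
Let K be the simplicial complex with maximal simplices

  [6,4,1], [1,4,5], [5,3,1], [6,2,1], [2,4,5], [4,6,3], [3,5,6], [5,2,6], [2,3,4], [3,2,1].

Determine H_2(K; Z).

We work with the vertex ordering 1 < 2 < 3 < 4 < 5 < 6. The simplices of K, each written with vertices in increasing order, are:

  0-simplices (6): [1], [2], [3], [4], [5], [6]
  1-simplices (15): [1,2], [1,3], [1,4], [1,5], [1,6], [2,3], [2,4], [2,5], [2,6], [3,4], [3,5], [3,6], [4,5], [4,6], [5,6]
  2-simplices (10): [1,2,3], [1,2,6], [1,3,5], [1,4,5], [1,4,6], [2,3,4], [2,4,5], [2,5,6], [3,4,6], [3,5,6]

giving chain groups C_0 ≅ Z^6, C_1 ≅ Z^15, C_2 ≅ Z^10.

Boundary ∂_1: C_1 → C_0 maps an edge to its endpoints' difference, ∂[p,q] = q − p.
This gives a 6×15 integer matrix of rank 5; reducing to Smith normal form yields diagonal entries (1,1,1,1,1).

The boundary map ∂_2: C_2 → C_1 sends each 2-simplex [p,q,r] to [q,r] − [p,r] + [p,q]. For instance
  ∂[1,2,6] = [2,6] − [1,6] + [1,2],
  ∂[3,5,6] = [5,6] − [3,6] + [3,5].
As a 15×10 matrix over Z this has rank 10, with invariant factors (1,1,1,1,1,1,1,1,1,2).

Now H_k = ker ∂_k / im ∂_{k+1}, so:

  H_2: rank ker ∂_2 − rank ∂_3 = (10 − 10) − 0 = 0, and there is no ∂_3, so H_2 = 0.

H_2 ≅ 0.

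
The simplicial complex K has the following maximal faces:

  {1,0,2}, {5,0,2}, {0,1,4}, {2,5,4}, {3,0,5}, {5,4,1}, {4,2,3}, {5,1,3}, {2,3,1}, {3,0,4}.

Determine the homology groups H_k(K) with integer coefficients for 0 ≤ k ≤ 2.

H_0 ≅ Z,  H_1 ≅ Z_2,  H_2 = 0.

We work with the vertex ordering 0 < 1 < 2 < 3 < 4 < 5. The simplices of K, each written with vertices in increasing order, are:

  0-simplices (6): [0], [1], [2], [3], [4], [5]
  1-simplices (15): [0,1], [0,2], [0,3], [0,4], [0,5], [1,2], [1,3], [1,4], [1,5], [2,3], [2,4], [2,5], [3,4], [3,5], [4,5]
  2-simplices (10): [0,1,2], [0,1,4], [0,2,5], [0,3,4], [0,3,5], [1,2,3], [1,3,5], [1,4,5], [2,3,4], [2,4,5]

Hence C_0 ≅ Z^6, C_1 ≅ Z^15, C_2 ≅ Z^10.

∂_1: C_1 → C_0 maps an edge to its endpoints' difference, ∂[p,q] = q − p. For instance
  ∂[3,5] = [5] − [3].
The resulting 6×15 matrix has rank 5, and its Smith normal form has invariant factors (1,1,1,1,1).

∂_2: C_2 → C_1 maps a triangle to the signed sum of its edges. For instance
  ∂[2,4,5] = [4,5] − [2,5] + [2,4],
  ∂[0,1,2] = [1,2] − [0,2] + [0,1].
The resulting 15×10 matrix has rank 10, and its Smith normal form has invariant factors (1,1,1,1,1,1,1,1,1,2).

Reading off H_k = ker ∂_k / im ∂_{k+1}:

  H_0: rank C_0 − rank ∂_1 = 6 − 5 = 1, and the invariant factors of ∂_1 are all 1, so H_0 ≅ Z.
  H_1: rank ker ∂_1 − rank ∂_2 = (15 − 5) − 10 = 0, and ∂_2 has invariant factor 2 > 1, so H_1 ≅ Z_2.
  H_2: rank ker ∂_2 − rank ∂_3 = (10 − 10) − 0 = 0, and there is no ∂_3, so H_2 ≅ 0.

(K is a triangulation of the real projective plane RP^2.)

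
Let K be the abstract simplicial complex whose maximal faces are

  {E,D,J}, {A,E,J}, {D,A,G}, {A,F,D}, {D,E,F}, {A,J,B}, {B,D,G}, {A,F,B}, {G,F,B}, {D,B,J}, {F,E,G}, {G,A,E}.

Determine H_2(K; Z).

H_2 ≅ 0.

Fix the vertex order A < B < D < E < F < G < J and write every simplex with vertices in increasing order. Then dim K = 2 and the simplices of K are:

  0-simplices (7): A, B, D, E, F, G, J
  1-simplices (18): AB, AD, AE, AF, AG, AJ, BD, BF, BG, BJ, DE, DF, DG, DJ, EF, EG, EJ, FG
  2-simplices (12): ABF, ABJ, ADF, ADG, AEG, AEJ, BDG, BDJ, BFG, DEF, DEJ, EFG

so the chain groups are C_0 ≅ Z^7, C_1 ≅ Z^18, C_2 ≅ Z^12.

Boundary ∂_1: C_1 → C_0 sends each edge [p,q] (with p < q) to q − p. For instance
  ∂AD = D − A.
The resulting 7×18 matrix has rank 6, and its Smith normal form has invariant factors (1,1,1,1,1,1).

The boundary map ∂_2: C_2 → C_1 maps a triangle to the signed sum of its edges. For instance
  ∂ADG = DG − AG + AD,
  ∂AEJ = EJ − AJ + AE.
The resulting 18×12 matrix has rank 12, and its Smith normal form has invariant factors (1,1,1,1,1,1,1,1,1,1,1,2).

Now H_k = ker ∂_k / im ∂_{k+1}, so:

  H_2: rank ker ∂_2 − rank ∂_3 = (12 − 12) − 0 = 0, and there is no ∂_3, so H_2 = 0.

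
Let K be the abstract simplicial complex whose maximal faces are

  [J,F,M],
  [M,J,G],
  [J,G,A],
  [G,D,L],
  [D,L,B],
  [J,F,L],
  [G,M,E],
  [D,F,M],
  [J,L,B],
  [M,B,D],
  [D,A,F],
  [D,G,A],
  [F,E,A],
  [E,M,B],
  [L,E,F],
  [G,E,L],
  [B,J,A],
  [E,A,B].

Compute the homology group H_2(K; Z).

Fix the vertex order A < B < D < E < F < G < J < L < M and write every simplex with vertices in increasing order. Then dim K = 2 and the simplices of K are:

  0-simplices (9): A, B, D, E, F, G, J, L, M
  1-simplices (27): AB, AD, AE, AF, AG, AJ, BD, BE, BJ, BL, BM, DF, DG, DL, DM, EF, EG, EL, EM, FJ, FL, FM, GJ, GL, GM, JL, JM
  2-simplices (18): ABE, ABJ, ADF, ADG, AEF, AGJ, BDL, BDM, BEM, BJL, DFM, DGL, EFL, EGL, EGM, FJL, FJM, GJM

giving chain groups C_0 ≅ Z^9, C_1 ≅ Z^27, C_2 ≅ Z^18.

Boundary ∂_1: C_1 → C_0 is given by ∂[p,q] = [q] − [p]. For instance
  ∂DM = M − D.
This gives a 9×27 integer matrix of rank 8; reducing to Smith normal form yields diagonal entries (1,1,1,1,1,1,1,1).

∂_2: C_2 → C_1 maps a triangle to the signed sum of its edges. For instance
  ∂BDM = DM − BM + BD,
  ∂EFL = FL − EL + EF.
The resulting 27×18 matrix has rank 17, and its Smith normal form has invariant factors (1,1,1,1,1,1,1,1,1,1,1,1,1,1,1,1,1).

From H_k ≅ ker(∂_k) / im(∂_{k+1}) we obtain:

  H_2: rank ker ∂_2 − rank ∂_3 = (18 − 17) − 0 = 1, and there is no ∂_3, so H_2 ≅ Z.

(K is a triangulation of the torus T^2.)

H_2 = Z.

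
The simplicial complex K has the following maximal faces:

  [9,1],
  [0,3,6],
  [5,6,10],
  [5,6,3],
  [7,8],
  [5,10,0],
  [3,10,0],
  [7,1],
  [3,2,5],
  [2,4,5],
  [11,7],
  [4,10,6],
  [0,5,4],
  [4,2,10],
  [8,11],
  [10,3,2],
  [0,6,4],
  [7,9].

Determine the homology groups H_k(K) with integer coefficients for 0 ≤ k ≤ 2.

H_0 ≅ Z^2,  H_1 ≅ Z^2 ⊕ Z_2,  H_2 = 0.

Fix the vertex order 0 < 1 < 2 < 3 < 4 < 5 < 6 < 7 < 8 < 9 < 10 < 11 and write every simplex with vertices in increasing order. Then dim K = 2 and the simplices of K are:

  0-simplices (12): [0], [1], [2], [3], [4], [5], [6], [7], [8], [9], [10], [11]
  1-simplices (24): (24 of them)
  2-simplices (12): [0,3,6], [0,3,10], [0,4,5], [0,4,6], [0,5,10], [2,3,5], [2,3,10], [2,4,5], [2,4,10], [3,5,6], [4,6,10], [5,6,10]

so the chain groups are C_0 ≅ Z^12, C_1 ≅ Z^24, C_2 ≅ Z^12.

Boundary ∂_1: C_1 → C_0 sends each edge [p,q] (with p < q) to q − p.
As a 12×24 matrix over Z this has rank 10, with invariant factors (1,1,1,1,1,1,1,1,1,1).

The boundary map ∂_2: C_2 → C_1 sends each 2-simplex [p,q,r] to [q,r] − [p,r] + [p,q]. For instance
  ∂[2,4,10] = [4,10] − [2,10] + [2,4],
  ∂[5,6,10] = [6,10] − [5,10] + [5,6].
As a 24×12 matrix over Z this has rank 12, with invariant factors (1,1,1,1,1,1,1,1,1,1,1,2).

Now H_k = ker ∂_k / im ∂_{k+1}, so:

  H_0: rank C_0 − rank ∂_1 = 12 − 10 = 2, and the invariant factors of ∂_1 are all 1, so H_0 ≅ Z^2.
  H_1: rank ker ∂_1 − rank ∂_2 = (24 − 10) − 12 = 2, and ∂_2 has invariant factor 2 > 1, so H_1 ≅ Z^2 ⊕ Z_2.
  H_2: rank ker ∂_2 − rank ∂_3 = (12 − 12) − 0 = 0, and there is no ∂_3, so H_2 ≅ 0.

(K is a triangulation of the disjoint union of a wedge of 2 circles and the real projective plane RP^2.)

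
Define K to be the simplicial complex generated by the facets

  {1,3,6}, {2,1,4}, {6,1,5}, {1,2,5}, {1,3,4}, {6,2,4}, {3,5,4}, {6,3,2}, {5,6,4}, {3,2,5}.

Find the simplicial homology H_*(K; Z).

H_0 = Z,  H_1 = Z_2,  H_2 = 0.

Order the vertices as 1 < 2 < 3 < 4 < 5 < 6. Listing each simplex with vertices in this order, K has dimension 2 with simplices:

  0-simplices (6): [1], [2], [3], [4], [5], [6]
  1-simplices (15): [1,2], [1,3], [1,4], [1,5], [1,6], [2,3], [2,4], [2,5], [2,6], [3,4], [3,5], [3,6], [4,5], [4,6], [5,6]
  2-simplices (10): [1,2,4], [1,2,5], [1,3,4], [1,3,6], [1,5,6], [2,3,5], [2,3,6], [2,4,6], [3,4,5], [4,5,6]

giving chain groups C_0 ≅ Z^6, C_1 ≅ Z^15, C_2 ≅ Z^10.

The boundary map ∂_1: C_1 → C_0 sends each edge [p,q] (with p < q) to q − p.
This gives a 6×15 integer matrix of rank 5; reducing to Smith normal form yields diagonal entries (1,1,1,1,1).

∂_2: C_2 → C_1 sends each 2-simplex [p,q,r] to [q,r] − [p,r] + [p,q]. For instance
  ∂[1,2,5] = [2,5] − [1,5] + [1,2],
  ∂[1,3,6] = [3,6] − [1,6] + [1,3].
The resulting 15×10 matrix has rank 10, and its Smith normal form has invariant factors (1,1,1,1,1,1,1,1,1,2).

Now H_k = ker ∂_k / im ∂_{k+1}, so:

  H_0: rank C_0 − rank ∂_1 = 6 − 5 = 1, and the invariant factors of ∂_1 are all 1, so H_0 = Z.
  H_1: rank ker ∂_1 − rank ∂_2 = (15 − 5) − 10 = 0, and ∂_2 has invariant factor 2 > 1, so H_1 = Z_2.
  H_2: rank ker ∂_2 − rank ∂_3 = (10 − 10) − 0 = 0, and there is no ∂_3, so H_2 = 0.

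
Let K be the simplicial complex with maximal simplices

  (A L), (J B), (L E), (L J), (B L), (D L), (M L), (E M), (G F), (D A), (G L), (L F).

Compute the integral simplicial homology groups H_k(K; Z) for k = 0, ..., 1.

We work with the vertex ordering A < B < D < E < F < G < J < L < M. The simplices of K, each written with vertices in increasing order, are:

  0-simplices (9): A, B, D, E, F, G, J, L, M
  1-simplices (12): AD, AL, BJ, BL, DL, EL, EM, FG, FL, GL, JL, LM

giving chain groups C_0 ≅ Z^9, C_1 ≅ Z^12.

∂_1: C_1 → C_0 is given by ∂[p,q] = [q] − [p].
The resulting 9×12 matrix has rank 8, and its Smith normal form has invariant factors (1,1,1,1,1,1,1,1).

Now H_k = ker ∂_k / im ∂_{k+1}, so:

  H_0: rank C_0 − rank ∂_1 = 9 − 8 = 1, and the invariant factors of ∂_1 are all 1, so H_0 = Z.
  H_1: rank ker ∂_1 − rank ∂_2 = (12 − 8) − 0 = 4, and there is no ∂_2, so H_1 = Z^4.

(K is a triangulation of a wedge of 4 circles.)

H_0 ≅ Z,  H_1 ≅ Z^4.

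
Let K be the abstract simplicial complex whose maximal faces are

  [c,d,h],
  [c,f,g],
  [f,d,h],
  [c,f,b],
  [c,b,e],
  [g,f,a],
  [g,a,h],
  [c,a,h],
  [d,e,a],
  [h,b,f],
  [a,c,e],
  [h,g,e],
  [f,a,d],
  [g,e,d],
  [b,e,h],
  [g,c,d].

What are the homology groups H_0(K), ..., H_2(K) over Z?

H_0 ≅ Z,  H_1 ≅ Z^2,  H_2 ≅ Z.

We work with the vertex ordering a < b < c < d < e < f < g < h. The simplices of K, each written with vertices in increasing order, are:

  0-simplices (8): a, b, c, d, e, f, g, h
  1-simplices (24): ac, ad, ae, af, ag, ah, bc, be, bf, bh, cd, ce, cf, cg, ch, de, df, dg, dh, eg, eh, fg, fh, gh
  2-simplices (16): ace, ach, ade, adf, afg, agh, bce, bcf, beh, bfh, cdg, cdh, cfg, deg, dfh, egh

Hence C_0 ≅ Z^8, C_1 ≅ Z^24, C_2 ≅ Z^16.

∂_1: C_1 → C_0 sends each edge [p,q] (with p < q) to q − p.
The 8×24 boundary matrix has rank 7 and Smith normal form diag(1,1,1,1,1,1,1).

∂_2: C_2 → C_1 maps a triangle to the signed sum of its edges. For instance
  ∂dfh = fh − dh + df,
  ∂cfg = fg − cg + cf.
The resulting 24×16 matrix has rank 15, and its Smith normal form has invariant factors (1,1,1,1,1,1,1,1,1,1,1,1,1,1,1).

Computing H_k = (kernel of ∂_k) / (image of ∂_{k+1}):

  H_0: rank C_0 − rank ∂_1 = 8 − 7 = 1, and the invariant factors of ∂_1 are all 1, so H_0 ≅ Z.
  H_1: rank ker ∂_1 − rank ∂_2 = (24 − 7) − 15 = 2, and the invariant factors of ∂_2 are all 1, so H_1 ≅ Z^2.
  H_2: rank ker ∂_2 − rank ∂_3 = (16 − 15) − 0 = 1, and there is no ∂_3, so H_2 ≅ Z.

As a check, the Euler characteristic is 8 − 24 + 16 = 0, which agrees with 1 − 2 + 1 = 0.
(K is a triangulation of the torus T^2.)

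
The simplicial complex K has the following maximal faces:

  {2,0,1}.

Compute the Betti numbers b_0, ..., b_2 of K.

b_0 = 1, b_1 = 0, b_2 = 0.

Fix the vertex order 0 < 1 < 2 and write every simplex with vertices in increasing order. Then dim K = 2 and the simplices of K are:

  0-simplices (3): [0], [1], [2]
  1-simplices (3): [0,1], [0,2], [1,2]
  2-simplices (1): [0,1,2]

so the chain groups are C_0 ≅ Z^3, C_1 ≅ Z^3, C_2 ≅ Z^1.

∂_1: C_1 → C_0 sends each edge [p,q] (with p < q) to q − p. For instance
  ∂[0,2] = [2] − [0].
The resulting 3×3 matrix has rank 2, and its Smith normal form has invariant factors (1,1).

Boundary ∂_2: C_2 → C_1 sends each 2-simplex [p,q,r] to [q,r] − [p,r] + [p,q]. For instance
  ∂[0,1,2] = [1,2] − [0,2] + [0,1].
This gives a 3×1 integer matrix of rank 1; reducing to Smith normal form yields diagonal entries (1).

Computing H_k = (kernel of ∂_k) / (image of ∂_{k+1}):

  H_0: rank C_0 − rank ∂_1 = 3 − 2 = 1, and the invariant factors of ∂_1 are all 1, so H_0 = Z.
  H_1: rank ker ∂_1 − rank ∂_2 = (3 − 2) − 1 = 0, and the invariant factors of ∂_2 are all 1, so H_1 = 0.
  H_2: rank ker ∂_2 − rank ∂_3 = (1 − 1) − 0 = 0, and there is no ∂_3, so H_2 = 0.

As a check, the Euler characteristic is 3 − 3 + 1 = 1, which agrees with 1 − 0 + 0 = 1.
(K is a triangulation of the 2-simplex.)

Hence the Betti numbers are b_0 = 1, b_1 = 0, b_2 = 0.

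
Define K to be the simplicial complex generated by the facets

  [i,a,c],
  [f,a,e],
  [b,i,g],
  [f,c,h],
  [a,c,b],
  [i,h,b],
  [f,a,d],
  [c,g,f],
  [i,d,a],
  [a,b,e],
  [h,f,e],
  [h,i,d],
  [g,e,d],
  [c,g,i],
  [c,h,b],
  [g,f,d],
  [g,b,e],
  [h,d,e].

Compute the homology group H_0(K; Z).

K has 9 vertices, 27 edges, 18 triangles.
rank ∂_0 = 0, rank ∂_1 = 8 ⇒ b_0 = 9 − 0 − 8 = 1; all invariant factors of ∂_1 are 1 so no torsion. So H_0 ≅ Z.

H_0 ≅ Z.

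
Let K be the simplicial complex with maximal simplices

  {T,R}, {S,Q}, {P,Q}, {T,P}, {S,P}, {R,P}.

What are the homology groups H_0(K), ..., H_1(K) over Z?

H_0 ≅ Z,  H_1 ≅ Z^2.

Take the total order P < Q < R < S < T on the vertex set. Then K (dimension 1) consists of the simplices:

  0-simplices (5): P, Q, R, S, T
  1-simplices (6): PQ, PR, PS, PT, QS, RT

Hence C_0 ≅ Z^5, C_1 ≅ Z^6.

The boundary map ∂_1: C_1 → C_0 maps an edge to its endpoints' difference, ∂[p,q] = q − p. For instance
  ∂QS = S − Q.
The resulting 5×6 matrix has rank 4, and its Smith normal form has invariant factors (1,1,1,1).

From H_k ≅ ker(∂_k) / im(∂_{k+1}) we obtain:

  H_0: rank C_0 − rank ∂_1 = 5 − 4 = 1, and the invariant factors of ∂_1 are all 1, so H_0 ≅ Z.
  H_1: rank ker ∂_1 − rank ∂_2 = (6 − 4) − 0 = 2, and there is no ∂_2, so H_1 ≅ Z^2.

As a check, the Euler characteristic is 5 − 6 = -1, which agrees with 1 − 2 = -1.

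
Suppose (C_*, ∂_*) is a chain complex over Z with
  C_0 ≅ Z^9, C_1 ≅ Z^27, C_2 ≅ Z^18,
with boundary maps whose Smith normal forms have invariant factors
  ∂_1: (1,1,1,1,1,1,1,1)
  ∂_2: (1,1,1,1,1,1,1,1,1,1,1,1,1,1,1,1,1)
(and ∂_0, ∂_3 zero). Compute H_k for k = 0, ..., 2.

H_0: b_0 = 9 − 0 − 8 = 1; torsion from ∂_1 factors > 1: none. So H_0 = Z.
H_1: b_1 = 27 − 8 − 17 = 2; torsion from ∂_2 factors > 1: none. So H_1 = Z^2.
H_2: b_2 = 18 − 17 − 0 = 1; torsion from ∂_3 factors > 1: none. So H_2 = Z.

H_0 = Z,  H_1 = Z^2,  H_2 = Z.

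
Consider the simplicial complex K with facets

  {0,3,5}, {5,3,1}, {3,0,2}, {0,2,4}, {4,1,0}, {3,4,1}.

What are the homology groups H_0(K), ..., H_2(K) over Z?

Fix the vertex order 0 < 1 < 2 < 3 < 4 < 5 and write every simplex with vertices in increasing order. Then dim K = 2 and the simplices of K are:

  0-simplices (6): [0], [1], [2], [3], [4], [5]
  1-simplices (12): [0,1], [0,2], [0,3], [0,4], [0,5], [1,3], [1,4], [1,5], [2,3], [2,4], [3,4], [3,5]
  2-simplices (6): [0,1,4], [0,2,3], [0,2,4], [0,3,5], [1,3,4], [1,3,5]

Hence C_0 ≅ Z^6, C_1 ≅ Z^12, C_2 ≅ Z^6.

Boundary ∂_1: C_1 → C_0 maps an edge to its endpoints' difference, ∂[p,q] = q − p. For instance
  ∂[0,3] = [3] − [0].
The resulting 6×12 matrix has rank 5, and its Smith normal form has invariant factors (1,1,1,1,1).

∂_2: C_2 → C_1 acts by ∂[p,q,r] = [q,r] − [p,r] + [p,q]. For instance
  ∂[1,3,4] = [3,4] − [1,4] + [1,3],
  ∂[1,3,5] = [3,5] − [1,5] + [1,3].
The 12×6 boundary matrix has rank 6 and Smith normal form diag(1,1,1,1,1,1).

From H_k ≅ ker(∂_k) / im(∂_{k+1}) we obtain:

  H_0: rank C_0 − rank ∂_1 = 6 − 5 = 1, and the invariant factors of ∂_1 are all 1, so H_0 ≅ Z.
  H_1: rank ker ∂_1 − rank ∂_2 = (12 − 5) − 6 = 1, and the invariant factors of ∂_2 are all 1, so H_1 ≅ Z.
  H_2: rank ker ∂_2 − rank ∂_3 = (6 − 6) − 0 = 0, and there is no ∂_3, so H_2 ≅ 0.

As a check, the Euler characteristic is 6 − 12 + 6 = 0, which agrees with 1 − 1 + 0 = 0.

H_0 = Z,  H_1 = Z,  H_2 = 0.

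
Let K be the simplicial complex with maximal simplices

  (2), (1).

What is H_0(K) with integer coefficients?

H_0 = Z^2.

We work with the vertex ordering 1 < 2. The simplices of K, each written with vertices in increasing order, are:

  0-simplices (2): [1], [2]

Hence C_0 ≅ Z^2.

Computing H_k = (kernel of ∂_k) / (image of ∂_{k+1}):

  H_0: rank C_0 − rank ∂_1 = 2 − 0 = 2, and there is no ∂_1, so H_0 = Z^2.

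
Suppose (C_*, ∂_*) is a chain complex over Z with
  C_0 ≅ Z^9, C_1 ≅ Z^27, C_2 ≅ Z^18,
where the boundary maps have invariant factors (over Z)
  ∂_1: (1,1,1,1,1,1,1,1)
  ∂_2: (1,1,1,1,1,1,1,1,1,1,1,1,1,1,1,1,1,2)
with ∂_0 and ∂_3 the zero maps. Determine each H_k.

H_0: b_0 = 9 − 0 − 8 = 1; torsion from ∂_1 factors > 1: none. So H_0 ≅ Z.
H_1: b_1 = 27 − 8 − 18 = 1; torsion from ∂_2 factors > 1: [2]. So H_1 ≅ Z ⊕ Z/2Z.
H_2: b_2 = 18 − 18 − 0 = 0; torsion from ∂_3 factors > 1: none. So H_2 ≅ 0.

H_0 ≅ Z,  H_1 ≅ Z ⊕ Z/2Z,  H_2 = 0.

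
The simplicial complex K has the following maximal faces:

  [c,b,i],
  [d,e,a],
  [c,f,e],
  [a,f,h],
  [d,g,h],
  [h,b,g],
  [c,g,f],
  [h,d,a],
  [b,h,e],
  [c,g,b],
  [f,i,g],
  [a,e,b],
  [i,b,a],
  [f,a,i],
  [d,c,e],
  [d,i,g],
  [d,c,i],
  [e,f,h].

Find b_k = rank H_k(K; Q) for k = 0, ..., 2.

b_0 = 1, b_1 = 1, b_2 = 0.

Order the vertices as a < b < c < d < e < f < g < h < i. Listing each simplex with vertices in this order, K has dimension 2 with simplices:

  0-simplices (9): a, b, c, d, e, f, g, h, i
  1-simplices (27): ab, ad, ae, af, ah, ai, bc, be, bg, bh, bi, cd, ce, cf, cg, ci, de, dg, dh, di, ef, eh, fg, fh, fi, gh, gi
  2-simplices (18): abe, abi, ade, adh, afh, afi, bcg, bci, beh, bgh, cde, cdi, cef, cfg, dgh, dgi, efh, fgi

giving chain groups C_0 ≅ Z^9, C_1 ≅ Z^27, C_2 ≅ Z^18.

∂_1: C_1 → C_0 sends each edge [p,q] (with p < q) to q − p. For instance
  ∂ci = i − c.
This gives a 9×27 integer matrix of rank 8; reducing to Smith normal form yields diagonal entries (1,1,1,1,1,1,1,1).

Boundary ∂_2: C_2 → C_1 sends each 2-simplex [p,q,r] to [q,r] − [p,r] + [p,q]. For instance
  ∂abi = bi − ai + ab,
  ∂dgi = gi − di + dg.
The 27×18 boundary matrix has rank 18 and Smith normal form diag(1,1,1,1,1,1,1,1,1,1,1,1,1,1,1,1,1,2).

Reading off H_k = ker ∂_k / im ∂_{k+1}:

  H_0: rank C_0 − rank ∂_1 = 9 − 8 = 1, and the invariant factors of ∂_1 are all 1, so H_0 ≅ Z.
  H_1: rank ker ∂_1 − rank ∂_2 = (27 − 8) − 18 = 1, and ∂_2 has invariant factor 2 > 1, so H_1 ≅ Z ⊕ Z/2.
  H_2: rank ker ∂_2 − rank ∂_3 = (18 − 18) − 0 = 0, and there is no ∂_3, so H_2 ≅ 0.

Hence the Betti numbers are b_0 = 1, b_1 = 1, b_2 = 0.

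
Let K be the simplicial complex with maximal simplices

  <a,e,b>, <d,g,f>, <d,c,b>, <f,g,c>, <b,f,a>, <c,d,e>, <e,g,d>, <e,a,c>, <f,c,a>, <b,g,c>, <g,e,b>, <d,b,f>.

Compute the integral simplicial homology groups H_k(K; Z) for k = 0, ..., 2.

H_0 = Z,  H_1 = Z/2,  H_2 = 0.

K has 7 vertices, 18 edges, 12 triangles.
rank ∂_0 = 0, rank ∂_1 = 6 ⇒ b_0 = 7 − 0 − 6 = 1; all invariant factors of ∂_1 are 1 so no torsion. So H_0 = Z.
rank ∂_1 = 6, rank ∂_2 = 12 ⇒ b_1 = 18 − 6 − 12 = 0; ∂_2 has invariant factor(s) [2] giving torsion. So H_1 = Z/2.
rank ∂_2 = 12, rank ∂_3 = 0 ⇒ b_2 = 12 − 12 − 0 = 0. So H_2 = 0.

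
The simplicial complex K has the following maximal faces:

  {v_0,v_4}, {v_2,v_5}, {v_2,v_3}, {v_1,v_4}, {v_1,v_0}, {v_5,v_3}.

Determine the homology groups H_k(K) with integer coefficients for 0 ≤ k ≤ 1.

H_0 = Z^2,  H_1 = Z^2.

We work with the vertex ordering v_0 < v_1 < v_2 < v_3 < v_4 < v_5. The simplices of K, each written with vertices in increasing order, are:

  0-simplices (6): [v_0], [v_1], [v_2], [v_3], [v_4], [v_5]
  1-simplices (6): [v_0,v_1], [v_0,v_4], [v_1,v_4], [v_2,v_3], [v_2,v_5], [v_3,v_5]

Hence C_0 ≅ Z^6, C_1 ≅ Z^6.

Boundary ∂_1: C_1 → C_0 maps an edge to its endpoints' difference, ∂[p,q] = q − p. For instance
  ∂[v_0,v_1] = [v_1] − [v_0].
The resulting 6×6 matrix has rank 4, and its Smith normal form has invariant factors (1,1,1,1).

Reading off H_k = ker ∂_k / im ∂_{k+1}:

  H_0: rank C_0 − rank ∂_1 = 6 − 4 = 2, and the invariant factors of ∂_1 are all 1, so H_0 = Z^2.
  H_1: rank ker ∂_1 − rank ∂_2 = (6 − 4) − 0 = 2, and there is no ∂_2, so H_1 = Z^2.

As a check, the Euler characteristic is 6 − 6 = 0, which agrees with 2 − 2 = 0.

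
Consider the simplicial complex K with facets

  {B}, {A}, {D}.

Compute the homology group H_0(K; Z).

H_0 ≅ Z^3.

Take the total order A < B < D on the vertex set. Then K (dimension 0) consists of the simplices:

  0-simplices (3): A, B, D

giving chain groups C_0 ≅ Z^3.

Computing H_k = (kernel of ∂_k) / (image of ∂_{k+1}):

  H_0: rank C_0 − rank ∂_1 = 3 − 0 = 3, and there is no ∂_1, so H_0 ≅ Z^3.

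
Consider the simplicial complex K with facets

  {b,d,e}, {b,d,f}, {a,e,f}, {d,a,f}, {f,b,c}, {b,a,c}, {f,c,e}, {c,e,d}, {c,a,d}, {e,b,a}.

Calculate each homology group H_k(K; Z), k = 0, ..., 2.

K has 6 vertices, 15 edges, 10 triangles.
rank ∂_0 = 0, rank ∂_1 = 5 ⇒ b_0 = 6 − 0 − 5 = 1; all invariant factors of ∂_1 are 1 so no torsion. So H_0 = Z.
rank ∂_1 = 5, rank ∂_2 = 10 ⇒ b_1 = 15 − 5 − 10 = 0; ∂_2 has invariant factor(s) [2] giving torsion. So H_1 = Z_2.
rank ∂_2 = 10, rank ∂_3 = 0 ⇒ b_2 = 10 − 10 − 0 = 0. So H_2 = 0.

H_0 ≅ Z,  H_1 ≅ Z_2,  H_2 = 0.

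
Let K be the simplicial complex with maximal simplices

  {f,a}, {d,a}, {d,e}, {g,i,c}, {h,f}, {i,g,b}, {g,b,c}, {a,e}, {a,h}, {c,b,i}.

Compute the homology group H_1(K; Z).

Fix the vertex order a < b < c < d < e < f < g < h < i and write every simplex with vertices in increasing order. Then dim K = 2 and the simplices of K are:

  0-simplices (9): a, b, c, d, e, f, g, h, i
  1-simplices (12): ad, ae, af, ah, bc, bg, bi, cg, ci, de, fh, gi
  2-simplices (4): bcg, bci, bgi, cgi

giving chain groups C_0 ≅ Z^9, C_1 ≅ Z^12, C_2 ≅ Z^4.

Boundary ∂_1: C_1 → C_0 maps an edge to its endpoints' difference, ∂[p,q] = q − p. For instance
  ∂cg = g − c.
As a 9×12 matrix over Z this has rank 7, with invariant factors (1,1,1,1,1,1,1).

Boundary ∂_2: C_2 → C_1 acts by ∂[p,q,r] = [q,r] − [p,r] + [p,q]. For instance
  ∂bgi = gi − bi + bg,
  ∂bci = ci − bi + bc.
This gives a 12×4 integer matrix of rank 3; reducing to Smith normal form yields diagonal entries (1,1,1).

Computing H_k = (kernel of ∂_k) / (image of ∂_{k+1}):

  H_1: rank ker ∂_1 − rank ∂_2 = (12 − 7) − 3 = 2, and the invariant factors of ∂_2 are all 1, so H_1 = Z^2.

H_1 = Z^2.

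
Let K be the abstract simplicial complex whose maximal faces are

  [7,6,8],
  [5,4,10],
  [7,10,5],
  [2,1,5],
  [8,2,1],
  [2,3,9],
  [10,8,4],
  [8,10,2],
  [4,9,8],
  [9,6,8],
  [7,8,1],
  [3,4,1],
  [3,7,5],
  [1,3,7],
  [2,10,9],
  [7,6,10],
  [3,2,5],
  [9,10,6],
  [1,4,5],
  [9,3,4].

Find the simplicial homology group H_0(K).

We work with the vertex ordering 1 < 2 < 3 < 4 < 5 < 6 < 7 < 8 < 9 < 10. The simplices of K, each written with vertices in increasing order, are:

  0-simplices (10): [1], [2], [3], [4], [5], [6], [7], [8], [9], [10]
  1-simplices (30): (30 of them)
  2-simplices (20): (20 of them)

giving chain groups C_0 ≅ Z^10, C_1 ≅ Z^30, C_2 ≅ Z^20.

The boundary map ∂_1: C_1 → C_0 maps an edge to its endpoints' difference, ∂[p,q] = q − p. For instance
  ∂[2,10] = [10] − [2].
The resulting 10×30 matrix has rank 9, and its Smith normal form has invariant factors (1,1,1,1,1,1,1,1,1).

Boundary ∂_2: C_2 → C_1 sends each 2-simplex [p,q,r] to [q,r] − [p,r] + [p,q]. For instance
  ∂[2,3,9] = [3,9] − [2,9] + [2,3],
  ∂[1,4,5] = [4,5] − [1,5] + [1,4].
The 30×20 boundary matrix has rank 20 and Smith normal form diag(1,1,1,1,1,1,1,1,1,1,1,1,1,1,1,1,1,1,1,2).

Now H_k = ker ∂_k / im ∂_{k+1}, so:

  H_0: rank C_0 − rank ∂_1 = 10 − 9 = 1, and the invariant factors of ∂_1 are all 1, so H_0 = Z.

H_0 = Z.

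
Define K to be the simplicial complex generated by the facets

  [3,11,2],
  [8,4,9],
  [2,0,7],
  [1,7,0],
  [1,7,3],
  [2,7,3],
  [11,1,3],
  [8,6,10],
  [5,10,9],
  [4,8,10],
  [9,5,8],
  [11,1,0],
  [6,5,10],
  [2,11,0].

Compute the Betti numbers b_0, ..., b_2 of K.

b_0 = 2, b_1 = 1, b_2 = 1.

Take the total order 0 < 1 < 2 < 3 < 4 < 5 < 6 < 7 < 8 < 9 < 10 < 11 on the vertex set. Then K (dimension 2) consists of the simplices:

  0-simplices (12): [0], [1], [2], [3], [4], [5], [6], [7], [8], [9], [10], [11]
  1-simplices (24): (24 of them)
  2-simplices (14): [0,1,7], [0,1,11], [0,2,7], [0,2,11], [1,3,7], [1,3,11], [2,3,7], [2,3,11], [4,8,9], [4,8,10], [5,6,10], [5,8,9], [5,9,10], [6,8,10]

Hence C_0 ≅ Z^12, C_1 ≅ Z^24, C_2 ≅ Z^14.

The boundary map ∂_1: C_1 → C_0 maps an edge to its endpoints' difference, ∂[p,q] = q − p.
The resulting 12×24 matrix has rank 10, and its Smith normal form has invariant factors (1,1,1,1,1,1,1,1,1,1).

Boundary ∂_2: C_2 → C_1 acts by ∂[p,q,r] = [q,r] − [p,r] + [p,q]. For instance
  ∂[1,3,7] = [3,7] − [1,7] + [1,3],
  ∂[4,8,10] = [8,10] − [4,10] + [4,8].
This gives a 24×14 integer matrix of rank 13; reducing to Smith normal form yields diagonal entries (1,1,1,1,1,1,1,1,1,1,1,1,1).

Reading off H_k = ker ∂_k / im ∂_{k+1}:

  H_0: rank C_0 − rank ∂_1 = 12 − 10 = 2, and the invariant factors of ∂_1 are all 1, so H_0 ≅ Z^2.
  H_1: rank ker ∂_1 − rank ∂_2 = (24 − 10) − 13 = 1, and the invariant factors of ∂_2 are all 1, so H_1 ≅ Z.
  H_2: rank ker ∂_2 − rank ∂_3 = (14 − 13) − 0 = 1, and there is no ∂_3, so H_2 ≅ Z.

As a check, the Euler characteristic is 12 − 24 + 14 = 2, which agrees with 2 − 1 + 1 = 2.
(K is a triangulation of the disjoint union of the 2-sphere S^2 and the cylinder S^1 x I.)

Hence the Betti numbers are b_0 = 2, b_1 = 1, b_2 = 1.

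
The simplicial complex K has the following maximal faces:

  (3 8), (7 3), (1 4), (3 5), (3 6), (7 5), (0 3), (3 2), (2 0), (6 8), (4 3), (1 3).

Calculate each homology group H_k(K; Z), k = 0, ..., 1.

Order the vertices as 0 < 1 < 2 < 3 < 4 < 5 < 6 < 7 < 8. Listing each simplex with vertices in this order, K has dimension 1 with simplices:

  0-simplices (9): [0], [1], [2], [3], [4], [5], [6], [7], [8]
  1-simplices (12): [0,2], [0,3], [1,3], [1,4], [2,3], [3,4], [3,5], [3,6], [3,7], [3,8], [5,7], [6,8]

so the chain groups are C_0 ≅ Z^9, C_1 ≅ Z^12.

Boundary ∂_1: C_1 → C_0 is given by ∂[p,q] = [q] − [p]. For instance
  ∂[3,6] = [6] − [3].
This gives a 9×12 integer matrix of rank 8; reducing to Smith normal form yields diagonal entries (1,1,1,1,1,1,1,1).

Now H_k = ker ∂_k / im ∂_{k+1}, so:

  H_0: rank C_0 − rank ∂_1 = 9 − 8 = 1, and the invariant factors of ∂_1 are all 1, so H_0 ≅ Z.
  H_1: rank ker ∂_1 − rank ∂_2 = (12 − 8) − 0 = 4, and there is no ∂_2, so H_1 ≅ Z^4.

(K is a triangulation of a wedge of 4 circles.)

H_0 ≅ Z,  H_1 ≅ Z^4.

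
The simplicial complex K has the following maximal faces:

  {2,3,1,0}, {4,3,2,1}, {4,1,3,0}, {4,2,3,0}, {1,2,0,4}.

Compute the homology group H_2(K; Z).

H_2 = 0.

We work with the vertex ordering 0 < 1 < 2 < 3 < 4. The simplices of K, each written with vertices in increasing order, are:

  0-simplices (5): [0], [1], [2], [3], [4]
  1-simplices (10): [0,1], [0,2], [0,3], [0,4], [1,2], [1,3], [1,4], [2,3], [2,4], [3,4]
  2-simplices (10): [0,1,2], [0,1,3], [0,1,4], [0,2,3], [0,2,4], [0,3,4], [1,2,3], [1,2,4], [1,3,4], [2,3,4]
  3-simplices (5): [0,1,2,3], [0,1,2,4], [0,1,3,4], [0,2,3,4], [1,2,3,4]

Hence C_0 ≅ Z^5, C_1 ≅ Z^10, C_2 ≅ Z^10, C_3 ≅ Z^5.

Boundary ∂_1: C_1 → C_0 is given by ∂[p,q] = [q] − [p].
The resulting 5×10 matrix has rank 4, and its Smith normal form has invariant factors (1,1,1,1).

The boundary map ∂_2: C_2 → C_1 acts by ∂[p,q,r] = [q,r] − [p,r] + [p,q]. For instance
  ∂[0,3,4] = [3,4] − [0,4] + [0,3],
  ∂[0,1,4] = [1,4] − [0,4] + [0,1].
The 10×10 boundary matrix has rank 6 and Smith normal form diag(1,1,1,1,1,1).

The boundary map ∂_3: C_3 → C_2 sends each 3-simplex σ to the alternating sum Σ_i (−1)^i (σ with its i-th vertex removed). For instance
  ∂[0,1,2,4] = [1,2,4] − [0,2,4] + [0,1,4] − [0,1,2],
  ∂[0,1,3,4] = [1,3,4] − [0,3,4] + [0,1,4] − [0,1,3].
This gives a 10×5 integer matrix of rank 4; reducing to Smith normal form yields diagonal entries (1,1,1,1).

Now H_k = ker ∂_k / im ∂_{k+1}, so:

  H_2: rank ker ∂_2 − rank ∂_3 = (10 − 6) − 4 = 0, and the invariant factors of ∂_3 are all 1, so H_2 ≅ 0.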